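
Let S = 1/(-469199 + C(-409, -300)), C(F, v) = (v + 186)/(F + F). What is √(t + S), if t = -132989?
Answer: I*√4897520179202871879490/191902334 ≈ 364.68*I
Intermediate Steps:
C(F, v) = (186 + v)/(2*F) (C(F, v) = (186 + v)/((2*F)) = (186 + v)*(1/(2*F)) = (186 + v)/(2*F))
S = -409/191902334 (S = 1/(-469199 + (½)*(186 - 300)/(-409)) = 1/(-469199 + (½)*(-1/409)*(-114)) = 1/(-469199 + 57/409) = 1/(-191902334/409) = -409/191902334 ≈ -2.1313e-6)
√(t + S) = √(-132989 - 409/191902334) = √(-25520899496735/191902334) = I*√4897520179202871879490/191902334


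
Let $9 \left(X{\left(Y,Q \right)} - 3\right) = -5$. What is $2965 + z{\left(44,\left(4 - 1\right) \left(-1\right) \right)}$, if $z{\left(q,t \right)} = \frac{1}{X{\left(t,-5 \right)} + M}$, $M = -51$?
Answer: $\frac{1295696}{437} \approx 2965.0$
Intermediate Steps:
$X{\left(Y,Q \right)} = \frac{22}{9}$ ($X{\left(Y,Q \right)} = 3 + \frac{1}{9} \left(-5\right) = 3 - \frac{5}{9} = \frac{22}{9}$)
$z{\left(q,t \right)} = - \frac{9}{437}$ ($z{\left(q,t \right)} = \frac{1}{\frac{22}{9} - 51} = \frac{1}{- \frac{437}{9}} = - \frac{9}{437}$)
$2965 + z{\left(44,\left(4 - 1\right) \left(-1\right) \right)} = 2965 - \frac{9}{437} = \frac{1295696}{437}$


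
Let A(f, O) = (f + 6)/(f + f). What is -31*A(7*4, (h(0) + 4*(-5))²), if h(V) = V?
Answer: -527/28 ≈ -18.821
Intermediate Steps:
A(f, O) = (6 + f)/(2*f) (A(f, O) = (6 + f)/((2*f)) = (6 + f)*(1/(2*f)) = (6 + f)/(2*f))
-31*A(7*4, (h(0) + 4*(-5))²) = -31*(6 + 7*4)/(2*(7*4)) = -31*(6 + 28)/(2*28) = -31*34/(2*28) = -31*17/28 = -527/28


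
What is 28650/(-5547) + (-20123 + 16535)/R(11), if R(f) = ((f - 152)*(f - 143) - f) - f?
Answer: -7083412/1322035 ≈ -5.3580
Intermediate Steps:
R(f) = -2*f + (-152 + f)*(-143 + f) (R(f) = ((-152 + f)*(-143 + f) - f) - f = (-f + (-152 + f)*(-143 + f)) - f = -2*f + (-152 + f)*(-143 + f))
28650/(-5547) + (-20123 + 16535)/R(11) = 28650/(-5547) + (-20123 + 16535)/(21736 + 11² - 297*11) = 28650*(-1/5547) - 3588/(21736 + 121 - 3267) = -9550/1849 - 3588/18590 = -9550/1849 - 3588*1/18590 = -9550/1849 - 138/715 = -7083412/1322035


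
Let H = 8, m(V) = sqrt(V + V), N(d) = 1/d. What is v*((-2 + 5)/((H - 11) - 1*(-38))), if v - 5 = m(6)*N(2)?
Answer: 3/7 + 3*sqrt(3)/35 ≈ 0.57703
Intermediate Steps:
m(V) = sqrt(2)*sqrt(V) (m(V) = sqrt(2*V) = sqrt(2)*sqrt(V))
v = 5 + sqrt(3) (v = 5 + (sqrt(2)*sqrt(6))/2 = 5 + (2*sqrt(3))*(1/2) = 5 + sqrt(3) ≈ 6.7320)
v*((-2 + 5)/((H - 11) - 1*(-38))) = (5 + sqrt(3))*((-2 + 5)/((8 - 11) - 1*(-38))) = (5 + sqrt(3))*(3/(-3 + 38)) = (5 + sqrt(3))*(3/35) = 3/7 + 3*sqrt(3)/35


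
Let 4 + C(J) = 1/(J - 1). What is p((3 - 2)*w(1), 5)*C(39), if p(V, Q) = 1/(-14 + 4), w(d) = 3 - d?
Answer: 151/380 ≈ 0.39737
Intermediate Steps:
C(J) = -4 + 1/(-1 + J) (C(J) = -4 + 1/(J - 1) = -4 + 1/(-1 + J))
p(V, Q) = -⅒ (p(V, Q) = 1/(-10) = -⅒)
p((3 - 2)*w(1), 5)*C(39) = -(5 - 4*39)/(10*(-1 + 39)) = -(5 - 156)/(10*38) = -(-151)/380 = -⅒*(-151/38) = 151/380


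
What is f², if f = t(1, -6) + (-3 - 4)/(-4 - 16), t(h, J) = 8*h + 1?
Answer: 34969/400 ≈ 87.422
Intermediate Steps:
t(h, J) = 1 + 8*h
f = 187/20 (f = (1 + 8*1) + (-3 - 4)/(-4 - 16) = (1 + 8) - 7/(-20) = 9 - 7*(-1/20) = 9 + 7/20 = 187/20 ≈ 9.3500)
f² = (187/20)² = 34969/400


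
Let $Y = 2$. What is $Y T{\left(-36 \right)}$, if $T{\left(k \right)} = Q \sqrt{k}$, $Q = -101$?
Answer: $- 1212 i \approx - 1212.0 i$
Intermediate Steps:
$T{\left(k \right)} = - 101 \sqrt{k}$
$Y T{\left(-36 \right)} = 2 \left(- 101 \sqrt{-36}\right) = 2 \left(- 101 \cdot 6 i\right) = 2 \left(- 606 i\right) = - 1212 i$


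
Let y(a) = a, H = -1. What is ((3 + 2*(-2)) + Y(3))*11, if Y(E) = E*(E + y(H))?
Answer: 55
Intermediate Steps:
Y(E) = E*(-1 + E) (Y(E) = E*(E - 1) = E*(-1 + E))
((3 + 2*(-2)) + Y(3))*11 = ((3 + 2*(-2)) + 3*(-1 + 3))*11 = ((3 - 4) + 3*2)*11 = (-1 + 6)*11 = 5*11 = 55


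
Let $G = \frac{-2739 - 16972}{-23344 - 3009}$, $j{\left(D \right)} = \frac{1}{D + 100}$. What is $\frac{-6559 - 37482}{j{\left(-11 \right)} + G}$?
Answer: $- \frac{103294510097}{1780632} \approx -58010.0$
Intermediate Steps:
$j{\left(D \right)} = \frac{1}{100 + D}$
$G = \frac{19711}{26353}$ ($G = - \frac{19711}{-26353} = \left(-19711\right) \left(- \frac{1}{26353}\right) = \frac{19711}{26353} \approx 0.74796$)
$\frac{-6559 - 37482}{j{\left(-11 \right)} + G} = \frac{-6559 - 37482}{\frac{1}{100 - 11} + \frac{19711}{26353}} = - \frac{44041}{\frac{1}{89} + \frac{19711}{26353}} = - \frac{44041}{\frac{1780632}{2345417}} = \left(-44041\right) \frac{2345417}{1780632} = - \frac{103294510097}{1780632}$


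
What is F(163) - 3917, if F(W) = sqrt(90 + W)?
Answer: -3917 + sqrt(253) ≈ -3901.1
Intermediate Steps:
F(163) - 3917 = sqrt(90 + 163) - 3917 = sqrt(253) - 3917 = -3917 + sqrt(253)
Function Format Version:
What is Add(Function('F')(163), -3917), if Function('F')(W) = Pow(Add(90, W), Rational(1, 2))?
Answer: Add(-3917, Pow(253, Rational(1, 2))) ≈ -3901.1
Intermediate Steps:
Add(Function('F')(163), -3917) = Add(Pow(Add(90, 163), Rational(1, 2)), -3917) = Add(Pow(253, Rational(1, 2)), -3917) = Add(-3917, Pow(253, Rational(1, 2)))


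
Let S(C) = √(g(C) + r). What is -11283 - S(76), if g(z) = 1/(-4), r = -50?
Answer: -11283 - I*√201/2 ≈ -11283.0 - 7.0887*I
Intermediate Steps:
g(z) = -¼
S(C) = I*√201/2 (S(C) = √(-¼ - 50) = √(-201/4) = I*√201/2)
-11283 - S(76) = -11283 - I*√201/2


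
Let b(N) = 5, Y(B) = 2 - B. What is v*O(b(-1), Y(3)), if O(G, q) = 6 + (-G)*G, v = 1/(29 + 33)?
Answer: -19/62 ≈ -0.30645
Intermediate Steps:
v = 1/62 ≈ 0.016129
O(G, q) = 6 - G²
v*O(b(-1), Y(3)) = (6 - 1*5²)/62 = (6 - 1*25)/62 = (6 - 25)/62 = (1/62)*(-19) = -19/62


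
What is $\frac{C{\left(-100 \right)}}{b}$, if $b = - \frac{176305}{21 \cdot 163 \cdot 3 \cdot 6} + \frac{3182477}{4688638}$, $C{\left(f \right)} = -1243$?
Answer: $\frac{89771244243219}{157636296178} \approx 569.48$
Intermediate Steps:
$b = - \frac{157636296178}{72221435433}$ ($b = - \frac{176305}{3423 \cdot 18} + 3182477 \cdot \frac{1}{4688638} = - \frac{176305}{61614} + \frac{3182477}{4688638} = - \frac{157636296178}{72221435433} \approx -2.1827$)
$\frac{C{\left(-100 \right)}}{b} = - \frac{1243}{- \frac{157636296178}{72221435433}} = \left(-1243\right) \left(- \frac{72221435433}{157636296178}\right) = \frac{89771244243219}{157636296178}$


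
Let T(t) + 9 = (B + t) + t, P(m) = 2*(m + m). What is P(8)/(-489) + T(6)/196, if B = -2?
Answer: -5783/95844 ≈ -0.060338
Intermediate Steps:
P(m) = 4*m (P(m) = 2*(2*m) = 4*m)
T(t) = -11 + 2*t (T(t) = -9 + ((-2 + t) + t) = -9 + (-2 + 2*t) = -11 + 2*t)
P(8)/(-489) + T(6)/196 = (4*8)/(-489) + (-11 + 2*6)/196 = 32*(-1/489) + (-11 + 12)*(1/196) = -32/489 + 1*(1/196) = -32/489 + 1/196 = -5783/95844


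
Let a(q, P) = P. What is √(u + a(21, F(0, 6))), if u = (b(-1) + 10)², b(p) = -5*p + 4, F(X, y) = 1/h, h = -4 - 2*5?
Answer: √70742/14 ≈ 18.998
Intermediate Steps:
h = -14 (h = -4 - 10 = -14)
F(X, y) = -1/14 (F(X, y) = 1/(-14) = -1/14)
b(p) = 4 - 5*p
u = 361 (u = ((4 - 5*(-1)) + 10)² = ((4 + 5) + 10)² = (9 + 10)² = 19² = 361)
√(u + a(21, F(0, 6))) = √(361 - 1/14) = √(5053/14) = √70742/14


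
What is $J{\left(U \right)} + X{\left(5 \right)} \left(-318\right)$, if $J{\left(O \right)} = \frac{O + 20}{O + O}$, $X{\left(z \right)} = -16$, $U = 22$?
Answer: $\frac{111957}{22} \approx 5089.0$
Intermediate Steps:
$J{\left(O \right)} = \frac{20 + O}{2 O}$
$J{\left(U \right)} + X{\left(5 \right)} \left(-318\right) = \frac{20 + 22}{2 \cdot 22} - -5088 = \frac{1}{2} \cdot \frac{1}{22} \cdot 42 + 5088 = \frac{21}{22} + 5088 = \frac{111957}{22}$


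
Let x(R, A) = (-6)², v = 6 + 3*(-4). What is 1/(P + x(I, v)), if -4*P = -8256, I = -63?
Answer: 1/2100 ≈ 0.00047619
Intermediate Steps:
v = -6 (v = 6 - 12 = -6)
P = 2064 (P = -¼*(-8256) = 2064)
x(R, A) = 36
1/(P + x(I, v)) = 1/(2064 + 36) = 1/2100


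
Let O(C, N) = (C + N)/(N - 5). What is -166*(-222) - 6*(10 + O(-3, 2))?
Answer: 36790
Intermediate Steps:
O(C, N) = (C + N)/(-5 + N)
-166*(-222) - 6*(10 + O(-3, 2)) = -166*(-222) - 6*(10 + (-3 + 2)/(-5 + 2)) = 36852 - 6*(10 - 1/(-3)) = 36852 - 6*(10 - 1/3*(-1)) = 36852 - 6*(10 + 1/3) = 36852 - 6*31/3 = 36852 - 62 = 36790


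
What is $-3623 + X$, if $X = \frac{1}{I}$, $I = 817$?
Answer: $- \frac{2959990}{817} \approx -3623.0$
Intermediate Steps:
$X = \frac{1}{817} \approx 0.001224$
$-3623 + X = -3623 + \frac{1}{817} = - \frac{2959990}{817}$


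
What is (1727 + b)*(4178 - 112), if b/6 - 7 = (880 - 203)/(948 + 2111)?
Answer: 1158902662/161 ≈ 7.1982e+6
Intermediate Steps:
b = 132540/3059 (b = 42 + 6*((880 - 203)/(948 + 2111)) = 42 + 6*(677/3059) = 42 + 4062/3059 = 132540/3059 ≈ 43.328)
(1727 + b)*(4178 - 112) = (1727 + 132540/3059)*(4178 - 112) = (5415433/3059)*4066 = 1158902662/161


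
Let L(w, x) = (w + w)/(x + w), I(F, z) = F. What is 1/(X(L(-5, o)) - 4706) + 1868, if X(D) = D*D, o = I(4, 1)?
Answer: 8604007/4606 ≈ 1868.0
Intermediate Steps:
o = 4
L(w, x) = 2*w/(w + x) (L(w, x) = (2*w)/(w + x) = 2*w/(w + x))
X(D) = D²
1/(X(L(-5, o)) - 4706) + 1868 = 1/((2*(-5)/(-5 + 4))² - 4706) + 1868 = 1/((2*(-5)/(-1))² - 4706) + 1868 = 1/((2*(-5)*(-1))² - 4706) + 1868 = 1/(10² - 4706) + 1868 = 1/(100 - 4706) + 1868 = 1/(-4606) + 1868 = -1/4606 + 1868 = 8604007/4606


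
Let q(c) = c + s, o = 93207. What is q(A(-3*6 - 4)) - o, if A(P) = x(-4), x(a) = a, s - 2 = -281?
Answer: -93490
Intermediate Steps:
s = -279 (s = 2 - 281 = -279)
A(P) = -4
q(c) = -279 + c (q(c) = c - 279 = -279 + c)
q(A(-3*6 - 4)) - o = (-279 - 4) - 1*93207 = -283 - 93207 = -93490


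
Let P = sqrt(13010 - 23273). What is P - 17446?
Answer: -17446 + I*sqrt(10263) ≈ -17446.0 + 101.31*I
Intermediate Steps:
P = I*sqrt(10263) (P = sqrt(-10263) = I*sqrt(10263) ≈ 101.31*I)
P - 17446 = I*sqrt(10263) - 17446 = -17446 + I*sqrt(10263)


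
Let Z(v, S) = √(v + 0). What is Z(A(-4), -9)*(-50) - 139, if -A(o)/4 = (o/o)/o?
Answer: -189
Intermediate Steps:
A(o) = -4/o (A(o) = -4*o/o/o = -4/o)
Z(v, S) = √v
Z(A(-4), -9)*(-50) - 139 = √(-4/(-4))*(-50) - 139 = √(-4*(-¼))*(-50) - 139 = √1*(-50) - 139 = 1*(-50) - 139 = -50 - 139 = -189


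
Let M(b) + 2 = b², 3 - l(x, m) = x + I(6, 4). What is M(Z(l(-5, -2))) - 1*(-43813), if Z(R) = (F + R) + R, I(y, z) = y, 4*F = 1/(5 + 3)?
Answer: 44879105/1024 ≈ 43827.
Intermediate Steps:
F = 1/32 (F = 1/(4*(5 + 3)) = (¼)/8 = (¼)*(⅛) = 1/32 ≈ 0.031250)
l(x, m) = -3 - x (l(x, m) = 3 - (x + 6) = 3 - (6 + x) = 3 + (-6 - x) = -3 - x)
Z(R) = 1/32 + 2*R (Z(R) = (1/32 + R) + R = 1/32 + 2*R)
M(b) = -2 + b²
M(Z(l(-5, -2))) - 1*(-43813) = (-2 + (1/32 + 2*(-3 - 1*(-5)))²) - 1*(-43813) = (-2 + (1/32 + 2*(-3 + 5))²) + 43813 = (-2 + (1/32 + 2*2)²) + 43813 = (-2 + (1/32 + 4)²) + 43813 = (-2 + (129/32)²) + 43813 = (-2 + 16641/1024) + 43813 = 14593/1024 + 43813 = 44879105/1024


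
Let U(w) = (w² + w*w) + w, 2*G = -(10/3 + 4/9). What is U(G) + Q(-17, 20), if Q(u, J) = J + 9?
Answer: 2774/81 ≈ 34.247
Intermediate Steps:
G = -17/9 (G = (-(10/3 + 4/9))/2 = (-1*34/9)/2 = (½)*(-34/9) = -17/9 ≈ -1.8889)
U(w) = w + 2*w² (U(w) = (w² + w²) + w = 2*w² + w = w + 2*w²)
Q(u, J) = 9 + J
U(G) + Q(-17, 20) = -17*(1 + 2*(-17/9))/9 + (9 + 20) = -17*(1 - 34/9)/9 + 29 = -17/9*(-25/9) + 29 = 425/81 + 29 = 2774/81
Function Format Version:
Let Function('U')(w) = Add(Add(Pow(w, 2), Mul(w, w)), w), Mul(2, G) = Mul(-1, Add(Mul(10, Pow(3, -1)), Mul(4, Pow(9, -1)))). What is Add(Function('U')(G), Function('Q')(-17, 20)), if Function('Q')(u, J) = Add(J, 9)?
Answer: Rational(2774, 81) ≈ 34.247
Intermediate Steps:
G = Rational(-17, 9) (G = Mul(Rational(1, 2), Mul(-1, Add(Mul(10, Pow(3, -1)), Mul(4, Pow(9, -1))))) = Mul(Rational(1, 2), Mul(-1, Add(Mul(10, Rational(1, 3)), Mul(4, Rational(1, 9))))) = Mul(Rational(1, 2), Mul(-1, Add(Rational(10, 3), Rational(4, 9)))) = Mul(Rational(1, 2), Mul(-1, Rational(34, 9))) = Mul(Rational(1, 2), Rational(-34, 9)) = Rational(-17, 9) ≈ -1.8889)
Function('U')(w) = Add(w, Mul(2, Pow(w, 2))) (Function('U')(w) = Add(Add(Pow(w, 2), Pow(w, 2)), w) = Add(Mul(2, Pow(w, 2)), w) = Add(w, Mul(2, Pow(w, 2))))
Function('Q')(u, J) = Add(9, J)
Add(Function('U')(G), Function('Q')(-17, 20)) = Add(Mul(Rational(-17, 9), Add(1, Mul(2, Rational(-17, 9)))), Add(9, 20)) = Add(Mul(Rational(-17, 9), Add(1, Rational(-34, 9))), 29) = Add(Mul(Rational(-17, 9), Rational(-25, 9)), 29) = Add(Rational(425, 81), 29) = Rational(2774, 81)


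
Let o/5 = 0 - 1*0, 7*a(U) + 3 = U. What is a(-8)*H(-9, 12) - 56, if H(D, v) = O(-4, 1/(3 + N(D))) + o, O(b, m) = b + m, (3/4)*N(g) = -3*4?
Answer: -4513/91 ≈ -49.593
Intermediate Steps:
N(g) = -16 (N(g) = 4*(-3*4)/3 = (4/3)*(-12) = -16)
a(U) = -3/7 + U/7
o = 0 (o = 5*(0 - 1*0) = 5*(0 + 0) = 5*0 = 0)
H(D, v) = -53/13 (H(D, v) = (-4 + 1/(3 - 16)) + 0 = (-4 + 1/(-13)) + 0 = (-4 - 1/13) + 0 = -53/13 + 0 = -53/13)
a(-8)*H(-9, 12) - 56 = (-3/7 + (⅐)*(-8))*(-53/13) - 56 = (-3/7 - 8/7)*(-53/13) - 56 = -11/7*(-53/13) - 56 = 583/91 - 56 = -4513/91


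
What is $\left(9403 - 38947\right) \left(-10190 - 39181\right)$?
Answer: $1458616824$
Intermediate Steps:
$\left(9403 - 38947\right) \left(-10190 - 39181\right) = \left(-29544\right) \left(-49371\right) = 1458616824$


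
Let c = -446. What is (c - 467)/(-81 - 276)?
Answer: 913/357 ≈ 2.5574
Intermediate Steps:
(c - 467)/(-81 - 276) = (-446 - 467)/(-81 - 276) = -913/(-357) = -913*(-1/357) = 913/357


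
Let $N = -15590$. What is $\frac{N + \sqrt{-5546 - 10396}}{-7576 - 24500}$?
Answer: $\frac{7795}{16038} - \frac{i \sqrt{15942}}{32076} \approx 0.48603 - 0.0039363 i$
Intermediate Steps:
$\frac{N + \sqrt{-5546 - 10396}}{-7576 - 24500} = \frac{-15590 + \sqrt{-5546 - 10396}}{-7576 - 24500} = \frac{-15590 + \sqrt{-15942}}{-32076} = \left(-15590 + i \sqrt{15942}\right) \left(- \frac{1}{32076}\right) = \frac{7795}{16038} - \frac{i \sqrt{15942}}{32076}$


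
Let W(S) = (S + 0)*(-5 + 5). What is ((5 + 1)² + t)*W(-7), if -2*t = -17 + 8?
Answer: 0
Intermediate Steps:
W(S) = 0 (W(S) = S*0 = 0)
t = 9/2 (t = -(-17 + 8)/2 = -½*(-9) = 9/2 ≈ 4.5000)
((5 + 1)² + t)*W(-7) = ((5 + 1)² + 9/2)*0 = (6² + 9/2)*0 = (36 + 9/2)*0 = (81/2)*0 = 0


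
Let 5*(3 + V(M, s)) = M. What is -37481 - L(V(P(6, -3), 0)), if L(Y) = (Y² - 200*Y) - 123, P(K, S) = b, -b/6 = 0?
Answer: -37967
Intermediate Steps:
b = 0 (b = -6*0 = 0)
P(K, S) = 0
V(M, s) = -3 + M/5
L(Y) = -123 + Y² - 200*Y
-37481 - L(V(P(6, -3), 0)) = -37481 - (-123 + (-3 + (⅕)*0)² - 200*(-3 + (⅕)*0)) = -37481 - (-123 + (-3 + 0)² - 200*(-3 + 0)) = -37481 - (-123 + (-3)² - 200*(-3)) = -37481 - (-123 + 9 + 600) = -37481 - 1*486 = -37481 - 486 = -37967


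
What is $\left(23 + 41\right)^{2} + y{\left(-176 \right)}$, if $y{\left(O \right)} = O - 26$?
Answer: $3894$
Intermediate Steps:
$y{\left(O \right)} = -26 + O$ ($y{\left(O \right)} = O - 26 = -26 + O$)
$\left(23 + 41\right)^{2} + y{\left(-176 \right)} = \left(23 + 41\right)^{2} - 202 = 64^{2} - 202 = 4096 - 202 = 3894$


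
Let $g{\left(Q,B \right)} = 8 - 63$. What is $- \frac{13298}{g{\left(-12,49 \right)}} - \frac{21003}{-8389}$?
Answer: $\frac{112712087}{461395} \approx 244.29$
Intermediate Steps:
$g{\left(Q,B \right)} = -55$
$- \frac{13298}{g{\left(-12,49 \right)}} - \frac{21003}{-8389} = - \frac{13298}{-55} - \frac{21003}{-8389} = \left(-13298\right) \left(- \frac{1}{55}\right) - - \frac{21003}{8389} = \frac{13298}{55} + \frac{21003}{8389} = \frac{112712087}{461395}$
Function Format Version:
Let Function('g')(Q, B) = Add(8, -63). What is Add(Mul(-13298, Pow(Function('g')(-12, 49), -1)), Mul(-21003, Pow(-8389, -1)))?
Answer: Rational(112712087, 461395) ≈ 244.29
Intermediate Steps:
Function('g')(Q, B) = -55
Add(Mul(-13298, Pow(Function('g')(-12, 49), -1)), Mul(-21003, Pow(-8389, -1))) = Add(Mul(-13298, Pow(-55, -1)), Mul(-21003, Pow(-8389, -1))) = Add(Mul(-13298, Rational(-1, 55)), Mul(-21003, Rational(-1, 8389))) = Add(Rational(13298, 55), Rational(21003, 8389)) = Rational(112712087, 461395)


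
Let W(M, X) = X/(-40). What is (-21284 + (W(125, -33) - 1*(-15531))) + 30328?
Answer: 983033/40 ≈ 24576.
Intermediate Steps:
W(M, X) = -X/40 (W(M, X) = X*(-1/40) = -X/40)
(-21284 + (W(125, -33) - 1*(-15531))) + 30328 = (-21284 + (-1/40*(-33) - 1*(-15531))) + 30328 = (-21284 + (33/40 + 15531)) + 30328 = (-21284 + 621273/40) + 30328 = -230087/40 + 30328 = 983033/40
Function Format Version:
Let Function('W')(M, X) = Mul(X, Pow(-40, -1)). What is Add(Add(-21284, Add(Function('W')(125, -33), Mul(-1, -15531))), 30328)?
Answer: Rational(983033, 40) ≈ 24576.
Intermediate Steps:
Function('W')(M, X) = Mul(Rational(-1, 40), X) (Function('W')(M, X) = Mul(X, Rational(-1, 40)) = Mul(Rational(-1, 40), X))
Add(Add(-21284, Add(Function('W')(125, -33), Mul(-1, -15531))), 30328) = Add(Add(-21284, Add(Mul(Rational(-1, 40), -33), Mul(-1, -15531))), 30328) = Add(Add(-21284, Add(Rational(33, 40), 15531)), 30328) = Add(Add(-21284, Rational(621273, 40)), 30328) = Add(Rational(-230087, 40), 30328) = Rational(983033, 40)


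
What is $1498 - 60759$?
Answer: $-59261$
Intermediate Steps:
$1498 - 60759 = -59261$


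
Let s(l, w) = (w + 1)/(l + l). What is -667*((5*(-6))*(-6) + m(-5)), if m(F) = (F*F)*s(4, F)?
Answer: -223445/2 ≈ -1.1172e+5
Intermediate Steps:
s(l, w) = (1 + w)/(2*l) (s(l, w) = (1 + w)/((2*l)) = (1 + w)*(1/(2*l)) = (1 + w)/(2*l))
m(F) = F²*(⅛ + F/8) (m(F) = (F*F)*((½)*(1 + F)/4) = F²*((½)*(¼)*(1 + F)) = F²*(⅛ + F/8))
-667*((5*(-6))*(-6) + m(-5)) = -667*((5*(-6))*(-6) + (⅛)*(-5)²*(1 - 5)) = -667*(-30*(-6) + (⅛)*25*(-4)) = -667*(180 - 25/2) = -667*335/2 = -223445/2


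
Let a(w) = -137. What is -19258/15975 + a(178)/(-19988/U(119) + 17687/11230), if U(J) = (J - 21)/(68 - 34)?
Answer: -72265779701336/60945302611575 ≈ -1.1857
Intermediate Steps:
U(J) = -21/34 + J/34 (U(J) = (-21 + J)/34 = (-21 + J)*(1/34) = -21/34 + J/34)
-19258/15975 + a(178)/(-19988/U(119) + 17687/11230) = -19258/15975 - 137/(-19988/(-21/34 + (1/34)*119) + 17687/11230) = -19258*1/15975 - 137/(-19988/(-21/34 + 7/2) + 17687*(1/11230)) = -19258/15975 - 137/(-19988/49/17 + 17687/11230) = -19258/15975 - 137/(-19988*17/49 + 17687/11230) = -19258/15975 - 137/(-339796/49 + 17687/11230) = -19258/15975 - 137/(-3815042417/550270) = -19258/15975 - 137*(-550270/3815042417) = -19258/15975 + 75386990/3815042417 = -72265779701336/60945302611575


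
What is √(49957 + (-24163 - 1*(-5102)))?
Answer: 4*√1931 ≈ 175.77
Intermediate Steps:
√(49957 + (-24163 - 1*(-5102))) = √(49957 + (-24163 + 5102)) = √(49957 - 19061) = √30896 = 4*√1931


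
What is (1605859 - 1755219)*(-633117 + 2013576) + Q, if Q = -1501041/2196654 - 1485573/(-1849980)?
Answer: -46549390753605658974291/225764775940 ≈ -2.0619e+11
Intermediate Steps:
Q = 27021891309/225764775940 (Q = -1501041*1/2196654 - 1485573*(-1/1849980) = -500347/732218 + 495191/616660 = 27021891309/225764775940 ≈ 0.11969)
(1605859 - 1755219)*(-633117 + 2013576) + Q = (1605859 - 1755219)*(-633117 + 2013576) + 27021891309/225764775940 = -149360*1380459 + 27021891309/225764775940 = -206185356240 + 27021891309/225764775940 = -46549390753605658974291/225764775940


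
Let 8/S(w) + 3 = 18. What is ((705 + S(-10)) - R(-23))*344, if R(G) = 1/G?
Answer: 83737856/345 ≈ 2.4272e+5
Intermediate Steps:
S(w) = 8/15 (S(w) = 8/(-3 + 18) = 8/15)
((705 + S(-10)) - R(-23))*344 = ((705 + 8/15) - 1/(-23))*344 = (10583/15 - 1*(-1/23))*344 = (10583/15 + 1/23)*344 = (243424/345)*344 = 83737856/345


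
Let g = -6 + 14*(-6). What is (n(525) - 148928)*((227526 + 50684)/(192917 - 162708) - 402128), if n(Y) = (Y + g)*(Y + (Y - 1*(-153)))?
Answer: -4547784494374334/30209 ≈ -1.5054e+11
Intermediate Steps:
g = -90 (g = -6 - 84 = -90)
n(Y) = (-90 + Y)*(153 + 2*Y) (n(Y) = (Y - 90)*(Y + (Y - 1*(-153))) = (-90 + Y)*(Y + (Y + 153)) = (-90 + Y)*(Y + (153 + Y)) = (-90 + Y)*(153 + 2*Y))
(n(525) - 148928)*((227526 + 50684)/(192917 - 162708) - 402128) = ((-13770 - 27*525 + 2*525²) - 148928)*((227526 + 50684)/(192917 - 162708) - 402128) = ((-13770 - 14175 + 2*275625) - 148928)*(278210/30209 - 402128) = ((-13770 - 14175 + 551250) - 148928)*(278210*(1/30209) - 402128) = (523305 - 148928)*(278210/30209 - 402128) = 374377*(-12147606542/30209) = -4547784494374334/30209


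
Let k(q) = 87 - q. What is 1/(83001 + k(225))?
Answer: 1/82863 ≈ 1.2068e-5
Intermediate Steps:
1/(83001 + k(225)) = 1/(83001 + (87 - 1*225)) = 1/(83001 + (87 - 225)) = 1/(83001 - 138) = 1/82863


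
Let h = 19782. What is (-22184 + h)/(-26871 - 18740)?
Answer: 2402/45611 ≈ 0.052663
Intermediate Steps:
(-22184 + h)/(-26871 - 18740) = (-22184 + 19782)/(-26871 - 18740) = -2402/(-45611) = -2402*(-1/45611) = 2402/45611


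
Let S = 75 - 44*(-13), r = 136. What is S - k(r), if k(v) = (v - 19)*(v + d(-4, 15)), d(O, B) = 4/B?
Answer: -76481/5 ≈ -15296.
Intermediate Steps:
S = 647 (S = 75 + 572 = 647)
k(v) = (-19 + v)*(4/15 + v) (k(v) = (v - 19)*(v + 4/15) = (-19 + v)*(v + 4*(1/15)) = (-19 + v)*(v + 4/15) = (-19 + v)*(4/15 + v))
S - k(r) = 647 - (-76/15 + 136**2 - 281/15*136) = 647 - (-76/15 + 18496 - 38216/15) = 647 - 1*79716/5 = 647 - 79716/5 = -76481/5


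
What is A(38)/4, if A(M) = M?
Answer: 19/2 ≈ 9.5000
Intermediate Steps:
A(38)/4 = 38/4 = 38*(¼) = 19/2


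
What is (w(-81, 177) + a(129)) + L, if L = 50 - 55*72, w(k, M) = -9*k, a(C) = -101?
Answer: -3282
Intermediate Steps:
L = -3910 (L = 50 - 3960 = -3910)
(w(-81, 177) + a(129)) + L = (-9*(-81) - 101) - 3910 = (729 - 101) - 3910 = 628 - 3910 = -3282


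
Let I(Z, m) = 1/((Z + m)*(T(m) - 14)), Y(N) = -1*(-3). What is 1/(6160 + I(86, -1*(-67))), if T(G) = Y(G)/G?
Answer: 143055/881218733 ≈ 0.00016234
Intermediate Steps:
Y(N) = 3
T(G) = 3/G
I(Z, m) = 1/((-14 + 3/m)*(Z + m)) (I(Z, m) = 1/((Z + m)*(3/m - 14)) = 1/((Z + m)*(-14 + 3/m)) = 1/((-14 + 3/m)*(Z + m)))
1/(6160 + I(86, -1*(-67))) = 1/(6160 + (-1*(-67))/(3*86 + (-1*(-67))*(3 - 14*86 - (-14)*(-67)))) = 1/(6160 + 67/(258 + 67*(3 - 1204 - 14*67))) = 1/(6160 + 67/(258 + 67*(3 - 1204 - 938))) = 1/(6160 + 67/(258 + 67*(-2139))) = 1/(6160 + 67/(258 - 143313)) = 1/(6160 + 67/(-143055)) = 1/(6160 + 67*(-1/143055)) = 1/(6160 - 67/143055) = 1/(881218733/143055) = 143055/881218733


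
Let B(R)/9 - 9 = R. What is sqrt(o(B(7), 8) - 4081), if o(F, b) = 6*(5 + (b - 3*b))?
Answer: I*sqrt(4147) ≈ 64.397*I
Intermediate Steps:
B(R) = 81 + 9*R
o(F, b) = 30 - 12*b (o(F, b) = 6*(5 - 2*b) = 30 - 12*b)
sqrt(o(B(7), 8) - 4081) = sqrt((30 - 12*8) - 4081) = sqrt((30 - 96) - 4081) = sqrt(-66 - 4081) = sqrt(-4147) = I*sqrt(4147)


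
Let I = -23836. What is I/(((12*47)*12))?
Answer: -5959/1692 ≈ -3.5219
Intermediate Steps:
I/(((12*47)*12)) = -23836/((12*47)*12) = -23836/(564*12) = -23836/6768 = -23836*1/6768 = -5959/1692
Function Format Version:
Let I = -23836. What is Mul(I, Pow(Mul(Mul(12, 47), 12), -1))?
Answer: Rational(-5959, 1692) ≈ -3.5219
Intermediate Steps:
Mul(I, Pow(Mul(Mul(12, 47), 12), -1)) = Mul(-23836, Pow(Mul(Mul(12, 47), 12), -1)) = Mul(-23836, Pow(Mul(564, 12), -1)) = Mul(-23836, Pow(6768, -1)) = Mul(-23836, Rational(1, 6768)) = Rational(-5959, 1692)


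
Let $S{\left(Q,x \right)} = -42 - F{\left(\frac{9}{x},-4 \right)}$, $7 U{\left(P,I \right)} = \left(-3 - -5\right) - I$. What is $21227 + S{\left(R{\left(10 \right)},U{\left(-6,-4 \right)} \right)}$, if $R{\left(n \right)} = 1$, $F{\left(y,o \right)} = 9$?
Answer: $21176$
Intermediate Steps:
$U{\left(P,I \right)} = \frac{2}{7} - \frac{I}{7}$ ($U{\left(P,I \right)} = \frac{\left(-3 - -5\right) - I}{7} = \frac{\left(-3 + 5\right) - I}{7} = \frac{2 - I}{7} = \frac{2}{7} - \frac{I}{7}$)
$S{\left(Q,x \right)} = -51$ ($S{\left(Q,x \right)} = -42 - 9 = -51$)
$21227 + S{\left(R{\left(10 \right)},U{\left(-6,-4 \right)} \right)} = 21227 - 51 = 21176$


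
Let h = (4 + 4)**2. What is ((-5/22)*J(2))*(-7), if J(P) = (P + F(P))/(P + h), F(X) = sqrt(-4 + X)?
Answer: 35/726 + 35*I*sqrt(2)/1452 ≈ 0.048209 + 0.034089*I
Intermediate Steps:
h = 64 (h = 8**2 = 64)
J(P) = (P + sqrt(-4 + P))/(64 + P) (J(P) = (P + sqrt(-4 + P))/(P + 64) = (P + sqrt(-4 + P))/(64 + P))
((-5/22)*J(2))*(-7) = ((-5/22)*((2 + sqrt(-4 + 2))/(64 + 2)))*(-7) = ((-5*1/22)*((2 + sqrt(-2))/66))*(-7) = -5*(2 + I*sqrt(2))/1452*(-7) = -5*(1/33 + I*sqrt(2)/66)/22*(-7) = (-5/726 - 5*I*sqrt(2)/1452)*(-7) = 35/726 + 35*I*sqrt(2)/1452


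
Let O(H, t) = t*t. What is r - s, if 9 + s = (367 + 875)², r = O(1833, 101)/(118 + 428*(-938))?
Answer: -619098289231/401346 ≈ -1.5426e+6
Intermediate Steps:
O(H, t) = t²
r = -10201/401346 (r = 101²/(118 + 428*(-938)) = 10201/(118 - 401464) = 10201/(-401346) = 10201*(-1/401346) = -10201/401346 ≈ -0.025417)
s = 1542555 (s = -9 + (367 + 875)² = -9 + 1242² = -9 + 1542564 = 1542555)
r - s = -10201/401346 - 1*1542555 = -10201/401346 - 1542555 = -619098289231/401346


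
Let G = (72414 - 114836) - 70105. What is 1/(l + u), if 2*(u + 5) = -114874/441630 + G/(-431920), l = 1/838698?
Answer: -761812675656480/3808904872749523 ≈ -0.20001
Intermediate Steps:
l = 1/838698 ≈ 1.1923e-6
G = -112527 (G = -42422 - 70105 = -112527)
u = -190740937507/38149765920 (u = -5 + (-114874/441630 - 112527/(-431920))/2 = -5 + (-114874*1/441630 - 112527*(-1/431920))/2 = -5 + (-57437/220815 + 112527/431920)/2 = -5 + (1/2)*(7892093/19074882960) = -5 + 7892093/38149765920 = -190740937507/38149765920 ≈ -4.9998)
1/(l + u) = 1/(1/838698 - 190740937507/38149765920) = 1/(-3808904872749523/761812675656480) = -761812675656480/3808904872749523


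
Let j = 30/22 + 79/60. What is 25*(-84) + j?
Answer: -1384231/660 ≈ -2097.3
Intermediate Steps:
j = 1769/660 (j = 30*(1/22) + 79*(1/60) = 15/11 + 79/60 = 1769/660 ≈ 2.6803)
25*(-84) + j = 25*(-84) + 1769/660 = -2100 + 1769/660 = -1384231/660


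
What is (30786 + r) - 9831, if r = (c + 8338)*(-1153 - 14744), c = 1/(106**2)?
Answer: -1489087219413/11236 ≈ -1.3253e+8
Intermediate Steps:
c = 1/11236 ≈ 8.9000e-5
r = -1489322669793/11236 (r = (1/11236 + 8338)*(-1153 - 14744) = (93685769/11236)*(-15897) = -1489322669793/11236 ≈ -1.3255e+8)
(30786 + r) - 9831 = (30786 - 1489322669793/11236) - 9831 = -1488976758297/11236 - 9831 = -1489087219413/11236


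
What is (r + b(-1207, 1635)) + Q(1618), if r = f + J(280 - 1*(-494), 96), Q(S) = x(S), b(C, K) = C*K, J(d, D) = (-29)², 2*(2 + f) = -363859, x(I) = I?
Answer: -4305835/2 ≈ -2.1529e+6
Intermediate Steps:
f = -363863/2 (f = -2 + (½)*(-363859) = -2 - 363859/2 = -363863/2 ≈ -1.8193e+5)
J(d, D) = 841
Q(S) = S
r = -362181/2 (r = -363863/2 + 841 = -362181/2 ≈ -1.8109e+5)
(r + b(-1207, 1635)) + Q(1618) = (-362181/2 - 1207*1635) + 1618 = (-362181/2 - 1973445) + 1618 = -4309071/2 + 1618 = -4305835/2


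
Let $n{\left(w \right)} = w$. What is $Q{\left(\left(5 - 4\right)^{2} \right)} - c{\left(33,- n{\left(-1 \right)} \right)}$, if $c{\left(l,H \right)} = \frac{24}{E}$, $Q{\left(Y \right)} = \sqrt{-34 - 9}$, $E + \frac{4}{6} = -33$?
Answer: $\frac{72}{101} + i \sqrt{43} \approx 0.71287 + 6.5574 i$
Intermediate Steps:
$E = - \frac{101}{3}$ ($E = - \frac{2}{3} - 33 = - \frac{101}{3} \approx -33.667$)
$Q{\left(Y \right)} = i \sqrt{43}$ ($Q{\left(Y \right)} = \sqrt{-43} = i \sqrt{43}$)
$c{\left(l,H \right)} = - \frac{72}{101}$ ($c{\left(l,H \right)} = \frac{24}{- \frac{101}{3}} = 24 \left(- \frac{3}{101}\right) = - \frac{72}{101}$)
$Q{\left(\left(5 - 4\right)^{2} \right)} - c{\left(33,- n{\left(-1 \right)} \right)} = i \sqrt{43} - - \frac{72}{101} = i \sqrt{43} + \frac{72}{101} = \frac{72}{101} + i \sqrt{43}$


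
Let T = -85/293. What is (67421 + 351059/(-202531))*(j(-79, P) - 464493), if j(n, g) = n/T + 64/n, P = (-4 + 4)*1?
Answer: -6080632433815540632/194285095 ≈ -3.1297e+10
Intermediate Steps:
P = 0 (P = 0*1 = 0)
T = -85/293 (T = -85*1/293 = -85/293 ≈ -0.29010)
j(n, g) = 64/n - 293*n/85 (j(n, g) = n/(-85/293) + 64/n = n*(-293/85) + 64/n = -293*n/85 + 64/n = 64/n - 293*n/85)
(67421 + 351059/(-202531))*(j(-79, P) - 464493) = (67421 + 351059/(-202531))*((64/(-79) - 293/85*(-79)) - 464493) = (67421 + 351059*(-1/202531))*((64*(-1/79) + 23147/85) - 464493) = (67421 - 351059/202531)*((-64/79 + 23147/85) - 464493) = 13654491492*(1823173/6715 - 464493)/202531 = (13654491492/202531)*(-3117247322/6715) = -6080632433815540632/194285095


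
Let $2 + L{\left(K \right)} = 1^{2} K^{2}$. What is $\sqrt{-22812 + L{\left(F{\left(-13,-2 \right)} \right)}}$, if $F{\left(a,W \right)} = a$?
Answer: $i \sqrt{22645} \approx 150.48 i$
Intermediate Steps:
$L{\left(K \right)} = -2 + K^{2}$ ($L{\left(K \right)} = -2 + 1^{2} K^{2} = -2 + 1 K^{2} = -2 + K^{2}$)
$\sqrt{-22812 + L{\left(F{\left(-13,-2 \right)} \right)}} = \sqrt{-22812 - \left(2 - \left(-13\right)^{2}\right)} = \sqrt{-22812 + \left(-2 + 169\right)} = \sqrt{-22812 + 167} = \sqrt{-22645} = i \sqrt{22645}$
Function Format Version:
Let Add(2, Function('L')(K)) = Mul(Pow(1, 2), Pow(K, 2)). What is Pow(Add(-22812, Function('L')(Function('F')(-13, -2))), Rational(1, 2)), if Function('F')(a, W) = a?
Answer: Mul(I, Pow(22645, Rational(1, 2))) ≈ Mul(150.48, I)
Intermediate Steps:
Function('L')(K) = Add(-2, Pow(K, 2)) (Function('L')(K) = Add(-2, Mul(Pow(1, 2), Pow(K, 2))) = Add(-2, Mul(1, Pow(K, 2))) = Add(-2, Pow(K, 2)))
Pow(Add(-22812, Function('L')(Function('F')(-13, -2))), Rational(1, 2)) = Pow(Add(-22812, Add(-2, Pow(-13, 2))), Rational(1, 2)) = Pow(Add(-22812, Add(-2, 169)), Rational(1, 2)) = Pow(Add(-22812, 167), Rational(1, 2)) = Pow(-22645, Rational(1, 2)) = Mul(I, Pow(22645, Rational(1, 2)))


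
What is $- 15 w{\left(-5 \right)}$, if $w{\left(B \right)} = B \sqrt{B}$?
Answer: $75 i \sqrt{5} \approx 167.71 i$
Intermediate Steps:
$w{\left(B \right)} = B^{\frac{3}{2}}$
$- 15 w{\left(-5 \right)} = - 15 \left(-5\right)^{\frac{3}{2}} = - 15 \left(- 5 i \sqrt{5}\right) = 75 i \sqrt{5}$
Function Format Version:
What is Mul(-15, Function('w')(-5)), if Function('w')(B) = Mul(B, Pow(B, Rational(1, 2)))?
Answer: Mul(75, I, Pow(5, Rational(1, 2))) ≈ Mul(167.71, I)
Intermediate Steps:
Function('w')(B) = Pow(B, Rational(3, 2))
Mul(-15, Function('w')(-5)) = Mul(-15, Pow(-5, Rational(3, 2))) = Mul(-15, Mul(-5, I, Pow(5, Rational(1, 2)))) = Mul(75, I, Pow(5, Rational(1, 2)))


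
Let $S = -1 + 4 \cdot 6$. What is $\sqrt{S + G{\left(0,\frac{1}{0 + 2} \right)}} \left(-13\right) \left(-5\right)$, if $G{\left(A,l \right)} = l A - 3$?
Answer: $130 \sqrt{5} \approx 290.69$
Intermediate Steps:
$S = 23$ ($S = -1 + 24 = 23$)
$G{\left(A,l \right)} = -3 + A l$ ($G{\left(A,l \right)} = A l - 3 = -3 + A l$)
$\sqrt{S + G{\left(0,\frac{1}{0 + 2} \right)}} \left(-13\right) \left(-5\right) = \sqrt{23 - \left(3 + \frac{0}{0 + 2}\right)} \left(-13\right) \left(-5\right) = \sqrt{23 - \left(3 + \frac{0}{2}\right)} \left(-13\right) \left(-5\right) = \sqrt{23 + \left(-3 + 0 \cdot \frac{1}{2}\right)} \left(-13\right) \left(-5\right) = \sqrt{23 + \left(-3 + 0\right)} \left(-13\right) \left(-5\right) = \sqrt{23 - 3} \left(-13\right) \left(-5\right) = \sqrt{20} \left(-13\right) \left(-5\right) = 2 \sqrt{5} \left(-13\right) \left(-5\right) = - 26 \sqrt{5} \left(-5\right) = 130 \sqrt{5}$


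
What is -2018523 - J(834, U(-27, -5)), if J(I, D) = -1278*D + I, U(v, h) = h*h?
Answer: -1987407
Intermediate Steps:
U(v, h) = h**2
J(I, D) = I - 1278*D
-2018523 - J(834, U(-27, -5)) = -2018523 - (834 - 1278*(-5)**2) = -2018523 - (834 - 1278*25) = -2018523 - (834 - 31950) = -2018523 - 1*(-31116) = -2018523 + 31116 = -1987407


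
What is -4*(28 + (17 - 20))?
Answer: -100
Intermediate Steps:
-4*(28 + (17 - 20)) = -4*(28 - 3) = -4*25 = -100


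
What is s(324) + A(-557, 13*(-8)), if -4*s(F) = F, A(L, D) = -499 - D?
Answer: -476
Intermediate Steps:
s(F) = -F/4
s(324) + A(-557, 13*(-8)) = -¼*324 + (-499 - 13*(-8)) = -81 + (-499 - 1*(-104)) = -81 + (-499 + 104) = -81 - 395 = -476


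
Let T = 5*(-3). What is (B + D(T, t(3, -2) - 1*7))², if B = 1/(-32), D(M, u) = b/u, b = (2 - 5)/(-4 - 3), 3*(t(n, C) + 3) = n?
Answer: 2809/451584 ≈ 0.0062203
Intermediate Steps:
t(n, C) = -3 + n/3
T = -15
b = 3/7 (b = -3/(-7) = -3*(-⅐) = 3/7 ≈ 0.42857)
D(M, u) = 3/(7*u)
B = -1/32 ≈ -0.031250
(B + D(T, t(3, -2) - 1*7))² = (-1/32 + 3/(7*((-3 + (⅓)*3) - 1*7)))² = (-1/32 + 3/(7*((-3 + 1) - 7)))² = (-1/32 + 3/(7*(-2 - 7)))² = (-1/32 + (3/7)/(-9))² = (-1/32 + (3/7)*(-⅑))² = (-1/32 - 1/21)² = (-53/672)² = 2809/451584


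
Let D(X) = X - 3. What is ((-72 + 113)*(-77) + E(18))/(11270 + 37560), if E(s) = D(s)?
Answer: -1571/24415 ≈ -0.064346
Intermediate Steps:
D(X) = -3 + X
E(s) = -3 + s
((-72 + 113)*(-77) + E(18))/(11270 + 37560) = ((-72 + 113)*(-77) + (-3 + 18))/(11270 + 37560) = (41*(-77) + 15)/48830 = (-3157 + 15)*(1/48830) = -3142*1/48830 = -1571/24415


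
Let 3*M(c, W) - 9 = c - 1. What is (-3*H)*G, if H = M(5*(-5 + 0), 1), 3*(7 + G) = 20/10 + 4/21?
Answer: -6715/63 ≈ -106.59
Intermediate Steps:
G = -395/63 (G = -7 + (20/10 + 4/21)/3 = -7 + (20*(⅒) + 4*(1/21))/3 = -7 + (2 + 4/21)/3 = -7 + (⅓)*(46/21) = -7 + 46/63 = -395/63 ≈ -6.2698)
M(c, W) = 8/3 + c/3 (M(c, W) = 3 + (c - 1)/3 = 3 + (-1 + c)/3 = 3 + (-⅓ + c/3) = 8/3 + c/3)
H = -17/3 (H = 8/3 + (5*(-5 + 0))/3 = 8/3 + (5*(-5))/3 = 8/3 + (⅓)*(-25) = 8/3 - 25/3 = -17/3 ≈ -5.6667)
(-3*H)*G = -3*(-17/3)*(-395/63) = 17*(-395/63) = -6715/63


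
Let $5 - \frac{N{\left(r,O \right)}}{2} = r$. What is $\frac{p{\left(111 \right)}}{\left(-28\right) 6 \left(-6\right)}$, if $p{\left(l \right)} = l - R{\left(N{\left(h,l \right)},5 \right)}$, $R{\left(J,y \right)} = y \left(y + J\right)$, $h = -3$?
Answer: $\frac{1}{168} \approx 0.0059524$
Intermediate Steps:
$N{\left(r,O \right)} = 10 - 2 r$
$R{\left(J,y \right)} = y \left(J + y\right)$
$p{\left(l \right)} = -105 + l$ ($p{\left(l \right)} = l - 5 \left(\left(10 - -6\right) + 5\right) = l - 5 \left(\left(10 + 6\right) + 5\right) = l - 5 \left(16 + 5\right) = l - 5 \cdot 21 = l - 105 = -105 + l$)
$\frac{p{\left(111 \right)}}{\left(-28\right) 6 \left(-6\right)} = \frac{-105 + 111}{\left(-28\right) 6 \left(-6\right)} = \frac{6}{\left(-168\right) \left(-6\right)} = \frac{6}{1008} = 6 \cdot \frac{1}{1008} = \frac{1}{168}$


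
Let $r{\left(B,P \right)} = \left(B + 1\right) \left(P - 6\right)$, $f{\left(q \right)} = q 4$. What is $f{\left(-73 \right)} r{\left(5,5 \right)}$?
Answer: $1752$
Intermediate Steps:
$f{\left(q \right)} = 4 q$
$r{\left(B,P \right)} = \left(1 + B\right) \left(-6 + P\right)$
$f{\left(-73 \right)} r{\left(5,5 \right)} = 4 \left(-73\right) \left(-6 + 5 - 30 + 5 \cdot 5\right) = - 292 \left(-6 + 5 - 30 + 25\right) = \left(-292\right) \left(-6\right) = 1752$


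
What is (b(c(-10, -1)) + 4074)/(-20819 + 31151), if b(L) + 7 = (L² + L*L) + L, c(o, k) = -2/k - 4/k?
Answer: 4145/10332 ≈ 0.40118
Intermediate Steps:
c(o, k) = -6/k
b(L) = -7 + L + 2*L² (b(L) = -7 + ((L² + L*L) + L) = -7 + ((L² + L²) + L) = -7 + (2*L² + L) = -7 + (L + 2*L²) = -7 + L + 2*L²)
(b(c(-10, -1)) + 4074)/(-20819 + 31151) = ((-7 - 6/(-1) + 2*(-6/(-1))²) + 4074)/(-20819 + 31151) = ((-7 - 6*(-1) + 2*(-6*(-1))²) + 4074)/10332 = ((-7 + 6 + 2*6²) + 4074)*(1/10332) = ((-7 + 6 + 2*36) + 4074)*(1/10332) = ((-7 + 6 + 72) + 4074)*(1/10332) = (71 + 4074)*(1/10332) = 4145*(1/10332) = 4145/10332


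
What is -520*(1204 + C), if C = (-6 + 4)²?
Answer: -628160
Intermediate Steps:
C = 4 (C = (-2)² = 4)
-520*(1204 + C) = -520*(1204 + 4) = -520*1208 = -628160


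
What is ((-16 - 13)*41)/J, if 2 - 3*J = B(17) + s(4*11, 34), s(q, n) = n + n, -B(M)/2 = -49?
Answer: 87/4 ≈ 21.750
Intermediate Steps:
B(M) = 98 (B(M) = -2*(-49) = 98)
s(q, n) = 2*n
J = -164/3 (J = ⅔ - (98 + 2*34)/3 = ⅔ - (98 + 68)/3 = ⅔ - ⅓*166 = ⅔ - 166/3 = -164/3 ≈ -54.667)
((-16 - 13)*41)/J = ((-16 - 13)*41)/(-164/3) = -29*41*(-3/164) = -1189*(-3/164) = 87/4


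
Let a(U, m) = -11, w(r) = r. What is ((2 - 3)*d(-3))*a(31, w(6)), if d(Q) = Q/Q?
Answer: 11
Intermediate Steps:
d(Q) = 1
((2 - 3)*d(-3))*a(31, w(6)) = ((2 - 3)*1)*(-11) = -1*1*(-11) = -1*(-11) = 11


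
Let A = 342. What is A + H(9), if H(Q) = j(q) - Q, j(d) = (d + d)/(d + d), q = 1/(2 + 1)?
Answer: 334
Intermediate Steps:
q = ⅓ (q = 1/3 = ⅓ ≈ 0.33333)
j(d) = 1 (j(d) = (2*d)/((2*d)) = (2*d)*(1/(2*d)) = 1)
H(Q) = 1 - Q
A + H(9) = 342 + (1 - 1*9) = 342 + (1 - 9) = 342 - 8 = 334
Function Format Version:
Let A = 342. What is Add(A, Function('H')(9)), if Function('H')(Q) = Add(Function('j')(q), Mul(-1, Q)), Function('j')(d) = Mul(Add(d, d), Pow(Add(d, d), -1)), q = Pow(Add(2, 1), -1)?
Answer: 334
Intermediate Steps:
q = Rational(1, 3) (q = Pow(3, -1) = Rational(1, 3) ≈ 0.33333)
Function('j')(d) = 1 (Function('j')(d) = Mul(Mul(2, d), Pow(Mul(2, d), -1)) = Mul(Mul(2, d), Mul(Rational(1, 2), Pow(d, -1))) = 1)
Function('H')(Q) = Add(1, Mul(-1, Q))
Add(A, Function('H')(9)) = Add(342, Add(1, Mul(-1, 9))) = Add(342, Add(1, -9)) = Add(342, -8) = 334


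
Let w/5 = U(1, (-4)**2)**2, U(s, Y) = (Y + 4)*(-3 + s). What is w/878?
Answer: 4000/439 ≈ 9.1116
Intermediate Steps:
U(s, Y) = (-3 + s)*(4 + Y) (U(s, Y) = (4 + Y)*(-3 + s) = (-3 + s)*(4 + Y))
w = 8000 (w = 5*(-12 - 3*(-4)**2 + 4*1 + (-4)**2*1)**2 = 5*(-12 - 3*16 + 4 + 16*1)**2 = 5*(-12 - 48 + 4 + 16)**2 = 5*(-40)**2 = 5*1600 = 8000)
w/878 = 8000/878 = 8000*(1/878) = 4000/439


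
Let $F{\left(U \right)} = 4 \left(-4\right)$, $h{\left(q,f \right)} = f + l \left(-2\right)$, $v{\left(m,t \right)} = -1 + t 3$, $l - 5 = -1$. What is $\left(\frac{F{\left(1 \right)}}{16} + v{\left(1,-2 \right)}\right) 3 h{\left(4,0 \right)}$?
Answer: $192$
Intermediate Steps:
$l = 4$ ($l = 5 - 1 = 4$)
$v{\left(m,t \right)} = -1 + 3 t$
$h{\left(q,f \right)} = -8 + f$ ($h{\left(q,f \right)} = f + 4 \left(-2\right) = f - 8 = -8 + f$)
$F{\left(U \right)} = -16$
$\left(\frac{F{\left(1 \right)}}{16} + v{\left(1,-2 \right)}\right) 3 h{\left(4,0 \right)} = \left(- \frac{16}{16} + \left(-1 + 3 \left(-2\right)\right)\right) 3 \left(-8 + 0\right) = \left(\left(-16\right) \frac{1}{16} - 7\right) 3 \left(-8\right) = \left(-1 - 7\right) \left(-24\right) = \left(-8\right) \left(-24\right) = 192$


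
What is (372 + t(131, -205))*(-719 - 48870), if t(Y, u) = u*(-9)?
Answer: -109938813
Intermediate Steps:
t(Y, u) = -9*u
(372 + t(131, -205))*(-719 - 48870) = (372 - 9*(-205))*(-719 - 48870) = (372 + 1845)*(-49589) = 2217*(-49589) = -109938813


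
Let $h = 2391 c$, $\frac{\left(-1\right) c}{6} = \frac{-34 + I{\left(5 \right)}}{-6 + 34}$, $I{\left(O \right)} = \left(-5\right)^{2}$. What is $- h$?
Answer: $- \frac{64557}{14} \approx -4611.2$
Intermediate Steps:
$I{\left(O \right)} = 25$
$c = \frac{27}{14}$ ($c = - 6 \frac{-34 + 25}{-6 + 34} = - 6 \left(- \frac{9}{28}\right) = - 6 \left(\left(-9\right) \frac{1}{28}\right) = \left(-6\right) \left(- \frac{9}{28}\right) = \frac{27}{14} \approx 1.9286$)
$h = \frac{64557}{14}$ ($h = 2391 \cdot \frac{27}{14} = \frac{64557}{14} \approx 4611.2$)
$- h = \left(-1\right) \frac{64557}{14} = - \frac{64557}{14}$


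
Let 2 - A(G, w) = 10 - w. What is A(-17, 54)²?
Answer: 2116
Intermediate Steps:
A(G, w) = -8 + w (A(G, w) = 2 - (10 - w) = 2 + (-10 + w) = -8 + w)
A(-17, 54)² = (-8 + 54)² = 46² = 2116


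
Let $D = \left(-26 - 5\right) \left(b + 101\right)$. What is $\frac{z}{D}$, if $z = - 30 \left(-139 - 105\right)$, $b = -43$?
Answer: $- \frac{3660}{899} \approx -4.0712$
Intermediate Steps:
$D = -1798$ ($D = \left(-26 - 5\right) \left(-43 + 101\right) = \left(-31\right) 58 = -1798$)
$z = 7320$ ($z = \left(-30\right) \left(-244\right) = 7320$)
$\frac{z}{D} = \frac{7320}{-1798} = 7320 \left(- \frac{1}{1798}\right) = - \frac{3660}{899}$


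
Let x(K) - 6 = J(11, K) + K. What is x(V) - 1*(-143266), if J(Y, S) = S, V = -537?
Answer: 142198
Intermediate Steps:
x(K) = 6 + 2*K (x(K) = 6 + (K + K) = 6 + 2*K)
x(V) - 1*(-143266) = (6 + 2*(-537)) - 1*(-143266) = (6 - 1074) + 143266 = -1068 + 143266 = 142198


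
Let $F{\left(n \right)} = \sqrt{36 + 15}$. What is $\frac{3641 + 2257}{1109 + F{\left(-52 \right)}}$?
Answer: $\frac{3270441}{614915} - \frac{2949 \sqrt{51}}{614915} \approx 5.2843$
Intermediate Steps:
$F{\left(n \right)} = \sqrt{51}$
$\frac{3641 + 2257}{1109 + F{\left(-52 \right)}} = \frac{3641 + 2257}{1109 + \sqrt{51}} = \frac{5898}{1109 + \sqrt{51}}$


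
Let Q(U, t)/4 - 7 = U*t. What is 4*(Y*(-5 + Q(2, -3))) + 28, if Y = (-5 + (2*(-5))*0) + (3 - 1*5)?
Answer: 56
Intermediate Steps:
Y = -7 (Y = (-5 - 10*0) + (3 - 5) = (-5 + 0) - 2 = -5 - 2 = -7)
Q(U, t) = 28 + 4*U*t (Q(U, t) = 28 + 4*(U*t) = 28 + 4*U*t)
4*(Y*(-5 + Q(2, -3))) + 28 = 4*(-7*(-5 + (28 + 4*2*(-3)))) + 28 = 4*(-7*(-5 + (28 - 24))) + 28 = 4*(-7*(-5 + 4)) + 28 = 4*(-7*(-1)) + 28 = 4*7 + 28 = 28 + 28 = 56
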